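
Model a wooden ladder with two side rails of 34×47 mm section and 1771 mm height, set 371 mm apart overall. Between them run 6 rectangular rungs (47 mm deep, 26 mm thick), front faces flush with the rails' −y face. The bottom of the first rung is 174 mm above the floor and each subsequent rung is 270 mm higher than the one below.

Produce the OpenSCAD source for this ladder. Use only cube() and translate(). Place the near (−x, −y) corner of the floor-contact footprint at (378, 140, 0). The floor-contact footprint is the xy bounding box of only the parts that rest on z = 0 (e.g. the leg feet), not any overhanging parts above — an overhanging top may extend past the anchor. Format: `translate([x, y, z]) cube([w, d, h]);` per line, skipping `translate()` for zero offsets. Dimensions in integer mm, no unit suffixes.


translate([378, 140, 0]) cube([34, 47, 1771]);
translate([715, 140, 0]) cube([34, 47, 1771]);
translate([412, 140, 174]) cube([303, 47, 26]);
translate([412, 140, 444]) cube([303, 47, 26]);
translate([412, 140, 714]) cube([303, 47, 26]);
translate([412, 140, 984]) cube([303, 47, 26]);
translate([412, 140, 1254]) cube([303, 47, 26]);
translate([412, 140, 1524]) cube([303, 47, 26]);


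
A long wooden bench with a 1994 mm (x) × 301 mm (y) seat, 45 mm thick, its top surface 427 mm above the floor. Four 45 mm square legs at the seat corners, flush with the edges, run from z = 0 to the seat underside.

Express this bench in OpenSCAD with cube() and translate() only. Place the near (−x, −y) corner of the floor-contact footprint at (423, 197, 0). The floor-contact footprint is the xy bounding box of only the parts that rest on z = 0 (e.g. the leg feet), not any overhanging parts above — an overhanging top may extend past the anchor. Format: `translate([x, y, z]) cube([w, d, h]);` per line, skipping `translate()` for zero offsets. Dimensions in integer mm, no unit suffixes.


// leg_h = 427 − 45 = 382
translate([423, 197, 382]) cube([1994, 301, 45]);
translate([423, 197, 0]) cube([45, 45, 382]);
translate([423, 453, 0]) cube([45, 45, 382]);
translate([2372, 197, 0]) cube([45, 45, 382]);
translate([2372, 453, 0]) cube([45, 45, 382]);


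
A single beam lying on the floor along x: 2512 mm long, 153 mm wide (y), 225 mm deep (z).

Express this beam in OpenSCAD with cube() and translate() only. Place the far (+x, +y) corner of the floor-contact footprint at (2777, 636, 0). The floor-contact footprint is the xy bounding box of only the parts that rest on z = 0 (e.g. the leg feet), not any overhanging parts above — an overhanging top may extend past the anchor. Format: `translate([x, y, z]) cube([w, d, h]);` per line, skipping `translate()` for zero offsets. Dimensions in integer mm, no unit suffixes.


translate([265, 483, 0]) cube([2512, 153, 225]);


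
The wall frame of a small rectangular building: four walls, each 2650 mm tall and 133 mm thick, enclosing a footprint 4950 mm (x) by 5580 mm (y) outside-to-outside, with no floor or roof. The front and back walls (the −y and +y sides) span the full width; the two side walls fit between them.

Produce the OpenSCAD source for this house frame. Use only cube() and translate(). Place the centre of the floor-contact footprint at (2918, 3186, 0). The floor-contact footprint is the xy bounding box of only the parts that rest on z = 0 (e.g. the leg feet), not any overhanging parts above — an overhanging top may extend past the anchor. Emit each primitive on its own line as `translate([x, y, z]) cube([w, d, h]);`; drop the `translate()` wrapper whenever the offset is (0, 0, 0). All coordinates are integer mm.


translate([443, 396, 0]) cube([4950, 133, 2650]);
translate([443, 5843, 0]) cube([4950, 133, 2650]);
translate([443, 529, 0]) cube([133, 5314, 2650]);
translate([5260, 529, 0]) cube([133, 5314, 2650]);


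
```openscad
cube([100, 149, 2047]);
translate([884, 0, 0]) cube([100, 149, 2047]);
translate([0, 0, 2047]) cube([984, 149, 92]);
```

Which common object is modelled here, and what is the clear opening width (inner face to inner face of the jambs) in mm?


A door frame. The clear opening width is 784 mm.

Two 2047 mm tall posts with a header on top — a door frame. The left jamb is 100 mm wide at x = 0; the right jamb starts at x = 884. The clear opening is 884 − 100 = 784 mm.


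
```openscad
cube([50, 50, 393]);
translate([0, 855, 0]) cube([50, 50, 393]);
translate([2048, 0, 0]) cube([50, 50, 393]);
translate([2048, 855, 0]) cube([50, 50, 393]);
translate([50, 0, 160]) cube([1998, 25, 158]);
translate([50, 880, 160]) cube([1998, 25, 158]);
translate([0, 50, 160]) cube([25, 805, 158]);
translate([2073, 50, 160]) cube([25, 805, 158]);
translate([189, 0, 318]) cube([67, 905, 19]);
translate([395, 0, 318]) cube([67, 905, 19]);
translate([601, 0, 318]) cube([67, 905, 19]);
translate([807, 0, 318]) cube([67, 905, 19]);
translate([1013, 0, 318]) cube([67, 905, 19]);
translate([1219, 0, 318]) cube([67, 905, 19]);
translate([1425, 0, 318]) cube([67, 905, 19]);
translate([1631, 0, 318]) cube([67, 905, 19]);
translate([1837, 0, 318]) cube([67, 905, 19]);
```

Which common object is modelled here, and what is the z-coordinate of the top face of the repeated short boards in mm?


A bed frame. The slat-top height is 337 mm.

Four posts, four rails, and a row of slats — a bed frame. Slats sit on the rails at z = 160 + 158 = 318; with slat thickness 19, the top is 337 mm.


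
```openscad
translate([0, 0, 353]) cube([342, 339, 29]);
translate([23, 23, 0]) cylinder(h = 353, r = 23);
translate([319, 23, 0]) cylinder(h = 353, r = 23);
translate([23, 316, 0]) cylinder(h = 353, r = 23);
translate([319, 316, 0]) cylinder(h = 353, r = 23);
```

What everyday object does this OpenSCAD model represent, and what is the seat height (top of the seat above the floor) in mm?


A stool. The seat height is 382 mm.

A 342×339×29 slab at z = 353 on four corner cylinders — a stool. The seat top is 353 + 29 = 382 mm.


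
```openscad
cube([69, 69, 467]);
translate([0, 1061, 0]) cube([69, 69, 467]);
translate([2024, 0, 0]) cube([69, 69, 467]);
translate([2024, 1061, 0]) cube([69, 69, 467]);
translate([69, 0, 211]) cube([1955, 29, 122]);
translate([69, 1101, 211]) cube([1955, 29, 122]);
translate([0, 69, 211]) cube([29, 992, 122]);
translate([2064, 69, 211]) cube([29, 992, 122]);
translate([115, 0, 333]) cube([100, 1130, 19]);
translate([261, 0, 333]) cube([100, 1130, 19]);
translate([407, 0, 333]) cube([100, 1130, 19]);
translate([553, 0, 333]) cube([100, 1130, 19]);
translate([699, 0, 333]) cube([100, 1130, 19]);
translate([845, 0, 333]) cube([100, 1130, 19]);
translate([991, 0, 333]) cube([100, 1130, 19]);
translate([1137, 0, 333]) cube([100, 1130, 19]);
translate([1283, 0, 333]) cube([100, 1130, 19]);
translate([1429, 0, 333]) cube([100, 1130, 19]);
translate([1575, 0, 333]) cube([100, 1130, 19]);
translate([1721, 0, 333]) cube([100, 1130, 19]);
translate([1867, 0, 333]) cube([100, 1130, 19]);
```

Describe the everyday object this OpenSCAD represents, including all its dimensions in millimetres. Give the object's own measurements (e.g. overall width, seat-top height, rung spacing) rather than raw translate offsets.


A bed frame 2093 mm long (x) by 1130 mm wide (y). Four 69×69 mm corner posts, 467 mm tall, at the corners of the footprint. Four rails of 29 mm thickness and 122 mm height run between adjacent posts with their undersides at z = 211 mm, their outer faces flush with the outside of the frame (the two x-running rails run between the posts' inner faces; the two y-running rails run between the posts' inner faces). 13 slats, each 100 mm wide (x) and 19 mm thick, lie across the top of the two x-running rails, running the full 1130 mm width of the frame in y; along x they sit between the end posts with a 46 mm gap after the −x posts and between neighbouring slats, leaving 57 mm before the +x posts.


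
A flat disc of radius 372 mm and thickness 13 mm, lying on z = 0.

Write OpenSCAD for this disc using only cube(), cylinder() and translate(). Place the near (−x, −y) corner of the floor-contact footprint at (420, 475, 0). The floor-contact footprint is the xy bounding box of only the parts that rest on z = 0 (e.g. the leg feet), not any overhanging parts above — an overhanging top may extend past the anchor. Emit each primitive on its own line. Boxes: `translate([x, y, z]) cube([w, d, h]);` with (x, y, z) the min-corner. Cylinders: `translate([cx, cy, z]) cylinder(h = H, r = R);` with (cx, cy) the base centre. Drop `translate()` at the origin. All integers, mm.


translate([792, 847, 0]) cylinder(h = 13, r = 372);


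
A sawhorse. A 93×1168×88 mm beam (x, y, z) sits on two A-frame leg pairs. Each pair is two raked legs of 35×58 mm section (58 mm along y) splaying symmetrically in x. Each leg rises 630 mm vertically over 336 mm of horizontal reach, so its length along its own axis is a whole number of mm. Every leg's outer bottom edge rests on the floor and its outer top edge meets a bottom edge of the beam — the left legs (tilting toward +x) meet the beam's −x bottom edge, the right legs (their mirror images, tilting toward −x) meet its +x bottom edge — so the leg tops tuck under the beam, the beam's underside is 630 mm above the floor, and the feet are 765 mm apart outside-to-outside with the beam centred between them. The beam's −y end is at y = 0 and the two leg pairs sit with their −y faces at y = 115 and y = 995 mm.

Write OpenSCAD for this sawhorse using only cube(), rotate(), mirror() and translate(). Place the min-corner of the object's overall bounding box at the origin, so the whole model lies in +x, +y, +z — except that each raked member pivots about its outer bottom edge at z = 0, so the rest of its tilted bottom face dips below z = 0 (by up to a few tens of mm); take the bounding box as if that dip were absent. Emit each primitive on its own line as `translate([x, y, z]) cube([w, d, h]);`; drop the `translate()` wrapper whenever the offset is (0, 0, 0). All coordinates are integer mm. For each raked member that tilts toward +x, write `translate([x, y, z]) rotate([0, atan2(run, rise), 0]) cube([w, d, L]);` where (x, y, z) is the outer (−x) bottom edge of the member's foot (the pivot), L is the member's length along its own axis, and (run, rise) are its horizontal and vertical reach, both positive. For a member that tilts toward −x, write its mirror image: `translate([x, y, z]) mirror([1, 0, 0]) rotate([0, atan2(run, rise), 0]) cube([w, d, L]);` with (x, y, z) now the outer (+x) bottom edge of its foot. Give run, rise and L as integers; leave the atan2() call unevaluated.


translate([336, 0, 630]) cube([93, 1168, 88]);
translate([0, 115, 0]) rotate([0, atan2(336, 630), 0]) cube([35, 58, 714]);
translate([765, 115, 0]) mirror([1, 0, 0]) rotate([0, atan2(336, 630), 0]) cube([35, 58, 714]);
translate([0, 995, 0]) rotate([0, atan2(336, 630), 0]) cube([35, 58, 714]);
translate([765, 995, 0]) mirror([1, 0, 0]) rotate([0, atan2(336, 630), 0]) cube([35, 58, 714]);


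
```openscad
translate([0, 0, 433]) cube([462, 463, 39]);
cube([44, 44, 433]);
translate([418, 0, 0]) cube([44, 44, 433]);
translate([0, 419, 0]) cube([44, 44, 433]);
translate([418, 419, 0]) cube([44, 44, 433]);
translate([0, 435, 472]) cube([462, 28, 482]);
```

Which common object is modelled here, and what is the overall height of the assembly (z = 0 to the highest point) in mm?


A chair. The overall height is 954 mm.

A slab on four corner posts with a tall panel at the back — a chair. The seat slab sits at z = 433 with thickness 39, and the 482 mm backrest starts at the seat top, so the overall height is 433 + 39 + 482 = 954 mm.


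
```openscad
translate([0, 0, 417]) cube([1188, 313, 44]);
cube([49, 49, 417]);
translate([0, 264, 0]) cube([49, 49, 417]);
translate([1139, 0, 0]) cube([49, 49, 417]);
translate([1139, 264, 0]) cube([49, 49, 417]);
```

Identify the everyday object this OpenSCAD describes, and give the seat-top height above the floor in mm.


A bench. The seat-top height is 461 mm.

A long slab on four corner posts — a bench. The slab sits at z = 417 with thickness 44, so the top is 417 + 44 = 461 mm.


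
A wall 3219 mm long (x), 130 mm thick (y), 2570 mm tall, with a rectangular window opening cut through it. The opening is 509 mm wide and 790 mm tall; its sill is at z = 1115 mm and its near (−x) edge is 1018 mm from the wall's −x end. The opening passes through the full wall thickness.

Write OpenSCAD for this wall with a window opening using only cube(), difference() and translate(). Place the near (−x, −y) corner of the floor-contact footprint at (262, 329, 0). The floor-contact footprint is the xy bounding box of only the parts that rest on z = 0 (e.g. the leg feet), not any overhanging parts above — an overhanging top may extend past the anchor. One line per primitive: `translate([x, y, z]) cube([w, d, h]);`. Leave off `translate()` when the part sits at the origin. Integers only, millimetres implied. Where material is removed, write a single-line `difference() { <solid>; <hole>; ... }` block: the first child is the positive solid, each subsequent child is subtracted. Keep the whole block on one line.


difference() { translate([262, 329, 0]) cube([3219, 130, 2570]); translate([1280, 329, 1115]) cube([509, 130, 790]); }


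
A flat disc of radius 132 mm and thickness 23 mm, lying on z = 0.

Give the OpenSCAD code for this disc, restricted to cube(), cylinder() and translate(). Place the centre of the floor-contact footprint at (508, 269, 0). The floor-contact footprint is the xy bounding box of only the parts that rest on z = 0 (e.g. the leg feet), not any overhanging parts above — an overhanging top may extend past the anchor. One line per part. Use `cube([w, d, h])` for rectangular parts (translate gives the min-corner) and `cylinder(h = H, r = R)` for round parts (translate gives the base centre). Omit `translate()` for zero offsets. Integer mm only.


translate([508, 269, 0]) cylinder(h = 23, r = 132);


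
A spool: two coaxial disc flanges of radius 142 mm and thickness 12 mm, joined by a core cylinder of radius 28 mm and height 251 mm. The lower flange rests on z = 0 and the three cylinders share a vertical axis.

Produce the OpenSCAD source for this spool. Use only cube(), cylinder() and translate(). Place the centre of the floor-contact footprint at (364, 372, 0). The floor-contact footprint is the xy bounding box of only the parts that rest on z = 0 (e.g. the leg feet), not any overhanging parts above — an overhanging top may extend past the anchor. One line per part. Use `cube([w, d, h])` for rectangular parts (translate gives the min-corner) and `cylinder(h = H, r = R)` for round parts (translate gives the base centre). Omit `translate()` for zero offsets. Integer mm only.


translate([364, 372, 0]) cylinder(h = 12, r = 142);
translate([364, 372, 12]) cylinder(h = 251, r = 28);
translate([364, 372, 263]) cylinder(h = 12, r = 142);


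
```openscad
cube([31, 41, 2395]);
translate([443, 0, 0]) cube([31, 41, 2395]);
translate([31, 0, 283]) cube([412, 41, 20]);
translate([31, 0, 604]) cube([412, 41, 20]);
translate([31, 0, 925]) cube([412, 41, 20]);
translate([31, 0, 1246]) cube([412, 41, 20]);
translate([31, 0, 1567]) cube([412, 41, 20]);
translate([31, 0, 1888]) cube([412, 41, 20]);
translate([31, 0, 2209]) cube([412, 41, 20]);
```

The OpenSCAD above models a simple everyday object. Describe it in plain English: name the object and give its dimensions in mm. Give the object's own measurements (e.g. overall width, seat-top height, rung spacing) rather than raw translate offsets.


A straight ladder. Two 31×41 mm vertical rails, 2395 mm tall, stand 474 mm apart (outside-to-outside) with their front faces coplanar on the −y side. 7 rungs, each 41 mm deep and 20 mm tall, span between the inner faces of the rails, front faces flush with the rails. The lowest rung's underside is at z = 283 mm and rungs are spaced 321 mm apart (underside to underside).


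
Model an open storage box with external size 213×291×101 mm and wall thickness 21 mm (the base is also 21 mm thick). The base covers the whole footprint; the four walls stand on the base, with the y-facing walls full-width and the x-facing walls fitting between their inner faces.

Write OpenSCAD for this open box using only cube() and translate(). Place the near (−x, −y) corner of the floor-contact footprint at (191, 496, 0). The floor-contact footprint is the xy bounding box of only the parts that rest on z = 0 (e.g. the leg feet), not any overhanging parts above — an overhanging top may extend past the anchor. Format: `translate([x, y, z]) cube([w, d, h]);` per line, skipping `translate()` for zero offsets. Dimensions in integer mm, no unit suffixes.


translate([191, 496, 0]) cube([213, 291, 21]);
translate([191, 496, 21]) cube([213, 21, 80]);
translate([191, 766, 21]) cube([213, 21, 80]);
translate([191, 517, 21]) cube([21, 249, 80]);
translate([383, 517, 21]) cube([21, 249, 80]);


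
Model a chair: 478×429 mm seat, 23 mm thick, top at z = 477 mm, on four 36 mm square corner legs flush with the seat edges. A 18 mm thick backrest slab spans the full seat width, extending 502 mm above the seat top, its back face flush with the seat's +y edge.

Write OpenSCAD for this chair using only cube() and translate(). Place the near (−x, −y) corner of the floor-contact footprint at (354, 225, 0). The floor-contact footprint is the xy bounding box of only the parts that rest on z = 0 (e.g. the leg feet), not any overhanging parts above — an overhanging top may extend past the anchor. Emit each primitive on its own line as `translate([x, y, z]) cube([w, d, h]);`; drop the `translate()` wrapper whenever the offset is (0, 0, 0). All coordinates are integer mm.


// leg_h = 477 - 23 = 454
translate([354, 225, 454]) cube([478, 429, 23]);
translate([354, 225, 0]) cube([36, 36, 454]);
translate([796, 225, 0]) cube([36, 36, 454]);
translate([354, 618, 0]) cube([36, 36, 454]);
translate([796, 618, 0]) cube([36, 36, 454]);
translate([354, 636, 477]) cube([478, 18, 502]);


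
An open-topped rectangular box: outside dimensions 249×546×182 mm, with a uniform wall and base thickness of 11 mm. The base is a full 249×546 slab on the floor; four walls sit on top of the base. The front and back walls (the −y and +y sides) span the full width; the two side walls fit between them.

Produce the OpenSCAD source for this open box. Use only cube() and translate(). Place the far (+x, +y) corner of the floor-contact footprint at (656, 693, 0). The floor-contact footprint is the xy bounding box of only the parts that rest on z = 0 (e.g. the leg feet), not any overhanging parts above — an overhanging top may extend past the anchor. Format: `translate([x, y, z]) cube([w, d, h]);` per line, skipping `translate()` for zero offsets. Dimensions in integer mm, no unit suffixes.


translate([407, 147, 0]) cube([249, 546, 11]);
translate([407, 147, 11]) cube([249, 11, 171]);
translate([407, 682, 11]) cube([249, 11, 171]);
translate([407, 158, 11]) cube([11, 524, 171]);
translate([645, 158, 11]) cube([11, 524, 171]);


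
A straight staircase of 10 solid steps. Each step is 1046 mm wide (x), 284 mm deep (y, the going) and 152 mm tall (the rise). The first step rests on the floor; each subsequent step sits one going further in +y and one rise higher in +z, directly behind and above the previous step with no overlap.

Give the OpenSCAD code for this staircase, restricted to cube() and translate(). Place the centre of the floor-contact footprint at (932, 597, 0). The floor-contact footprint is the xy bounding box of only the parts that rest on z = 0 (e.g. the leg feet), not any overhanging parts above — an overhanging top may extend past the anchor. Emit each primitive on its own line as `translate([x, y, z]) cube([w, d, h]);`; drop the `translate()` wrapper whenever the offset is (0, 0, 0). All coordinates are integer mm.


translate([409, 455, 0]) cube([1046, 284, 152]);
translate([409, 739, 152]) cube([1046, 284, 152]);
translate([409, 1023, 304]) cube([1046, 284, 152]);
translate([409, 1307, 456]) cube([1046, 284, 152]);
translate([409, 1591, 608]) cube([1046, 284, 152]);
translate([409, 1875, 760]) cube([1046, 284, 152]);
translate([409, 2159, 912]) cube([1046, 284, 152]);
translate([409, 2443, 1064]) cube([1046, 284, 152]);
translate([409, 2727, 1216]) cube([1046, 284, 152]);
translate([409, 3011, 1368]) cube([1046, 284, 152]);


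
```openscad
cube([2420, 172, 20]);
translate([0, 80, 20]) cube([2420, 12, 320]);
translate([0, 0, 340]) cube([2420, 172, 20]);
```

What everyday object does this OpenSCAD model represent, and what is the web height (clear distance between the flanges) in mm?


An I-beam. The web height is 320 mm.

Two wide flanges with a thin centred web — an I-beam. Overall 360 mm minus two 20 mm flanges gives a web of 360 − 2·20 = 320 mm.


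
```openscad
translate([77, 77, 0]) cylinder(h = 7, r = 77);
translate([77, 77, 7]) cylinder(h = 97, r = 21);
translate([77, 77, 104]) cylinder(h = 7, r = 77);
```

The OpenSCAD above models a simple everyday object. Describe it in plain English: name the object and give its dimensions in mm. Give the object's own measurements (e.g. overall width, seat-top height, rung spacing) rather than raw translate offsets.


A spool: two coaxial disc flanges of radius 77 mm and thickness 7 mm, joined by a core cylinder of radius 21 mm and height 97 mm. The lower flange rests on z = 0 and the three cylinders share a vertical axis.


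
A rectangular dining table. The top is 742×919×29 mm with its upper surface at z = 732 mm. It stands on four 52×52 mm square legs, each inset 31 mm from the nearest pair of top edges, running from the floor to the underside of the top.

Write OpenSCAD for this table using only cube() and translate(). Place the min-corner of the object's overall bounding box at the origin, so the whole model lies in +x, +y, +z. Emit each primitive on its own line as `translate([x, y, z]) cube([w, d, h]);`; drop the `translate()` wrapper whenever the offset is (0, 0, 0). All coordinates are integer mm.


translate([0, 0, 703]) cube([742, 919, 29]);
translate([31, 31, 0]) cube([52, 52, 703]);
translate([659, 31, 0]) cube([52, 52, 703]);
translate([31, 836, 0]) cube([52, 52, 703]);
translate([659, 836, 0]) cube([52, 52, 703]);


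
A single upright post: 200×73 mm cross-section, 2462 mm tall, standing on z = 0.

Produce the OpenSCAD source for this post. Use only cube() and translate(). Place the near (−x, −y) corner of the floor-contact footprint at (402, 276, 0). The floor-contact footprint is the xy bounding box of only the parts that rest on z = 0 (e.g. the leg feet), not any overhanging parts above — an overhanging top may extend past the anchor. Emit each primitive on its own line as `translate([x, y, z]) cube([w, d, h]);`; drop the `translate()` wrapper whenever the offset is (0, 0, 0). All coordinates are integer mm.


translate([402, 276, 0]) cube([200, 73, 2462]);


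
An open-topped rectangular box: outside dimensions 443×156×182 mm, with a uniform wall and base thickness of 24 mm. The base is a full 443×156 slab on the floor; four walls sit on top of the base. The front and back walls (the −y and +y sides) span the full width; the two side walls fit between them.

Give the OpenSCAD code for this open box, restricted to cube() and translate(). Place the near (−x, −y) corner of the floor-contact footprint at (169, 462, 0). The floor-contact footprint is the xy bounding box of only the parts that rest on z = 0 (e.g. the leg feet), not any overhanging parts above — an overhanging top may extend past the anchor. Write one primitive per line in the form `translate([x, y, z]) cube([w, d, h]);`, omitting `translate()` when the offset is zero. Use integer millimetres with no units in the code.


translate([169, 462, 0]) cube([443, 156, 24]);
translate([169, 462, 24]) cube([443, 24, 158]);
translate([169, 594, 24]) cube([443, 24, 158]);
translate([169, 486, 24]) cube([24, 108, 158]);
translate([588, 486, 24]) cube([24, 108, 158]);


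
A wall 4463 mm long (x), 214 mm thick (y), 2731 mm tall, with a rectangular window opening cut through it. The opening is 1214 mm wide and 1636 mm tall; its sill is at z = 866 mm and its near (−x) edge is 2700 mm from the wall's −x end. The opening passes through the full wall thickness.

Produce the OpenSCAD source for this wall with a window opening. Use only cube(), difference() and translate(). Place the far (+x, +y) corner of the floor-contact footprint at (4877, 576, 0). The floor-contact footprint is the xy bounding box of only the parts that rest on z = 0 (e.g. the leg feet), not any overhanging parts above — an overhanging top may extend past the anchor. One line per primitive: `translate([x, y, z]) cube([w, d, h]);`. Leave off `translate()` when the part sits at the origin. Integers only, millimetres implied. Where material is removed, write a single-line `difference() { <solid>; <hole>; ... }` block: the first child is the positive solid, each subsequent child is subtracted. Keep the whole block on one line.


difference() { translate([414, 362, 0]) cube([4463, 214, 2731]); translate([3114, 362, 866]) cube([1214, 214, 1636]); }


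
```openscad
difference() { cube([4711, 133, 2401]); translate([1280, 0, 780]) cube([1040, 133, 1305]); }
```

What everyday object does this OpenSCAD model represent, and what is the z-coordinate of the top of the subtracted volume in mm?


A wall with a window opening. The window head height is 2085 mm.

A wall with a rectangular opening subtracted — a window. Sill at z = 780, opening 1305 mm tall, so the head is at 780 + 1305 = 2085 mm.


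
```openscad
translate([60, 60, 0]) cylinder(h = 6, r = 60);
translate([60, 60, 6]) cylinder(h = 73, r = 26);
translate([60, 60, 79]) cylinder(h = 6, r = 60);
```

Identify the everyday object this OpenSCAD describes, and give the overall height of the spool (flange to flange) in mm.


A spool. The overall height is 85 mm.

Three coaxial cylinders, large–small–large — a spool. Two 6 mm flanges and a 73 mm core give 6 + 73 + 6 = 85 mm.


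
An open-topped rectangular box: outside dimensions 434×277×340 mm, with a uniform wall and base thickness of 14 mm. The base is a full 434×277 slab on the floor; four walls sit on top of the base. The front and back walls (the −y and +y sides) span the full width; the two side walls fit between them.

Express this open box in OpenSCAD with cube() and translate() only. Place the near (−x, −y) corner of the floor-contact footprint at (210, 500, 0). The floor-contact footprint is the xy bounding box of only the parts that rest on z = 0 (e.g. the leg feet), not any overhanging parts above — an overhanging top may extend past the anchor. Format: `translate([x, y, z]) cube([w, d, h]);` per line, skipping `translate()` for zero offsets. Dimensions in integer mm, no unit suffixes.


translate([210, 500, 0]) cube([434, 277, 14]);
translate([210, 500, 14]) cube([434, 14, 326]);
translate([210, 763, 14]) cube([434, 14, 326]);
translate([210, 514, 14]) cube([14, 249, 326]);
translate([630, 514, 14]) cube([14, 249, 326]);


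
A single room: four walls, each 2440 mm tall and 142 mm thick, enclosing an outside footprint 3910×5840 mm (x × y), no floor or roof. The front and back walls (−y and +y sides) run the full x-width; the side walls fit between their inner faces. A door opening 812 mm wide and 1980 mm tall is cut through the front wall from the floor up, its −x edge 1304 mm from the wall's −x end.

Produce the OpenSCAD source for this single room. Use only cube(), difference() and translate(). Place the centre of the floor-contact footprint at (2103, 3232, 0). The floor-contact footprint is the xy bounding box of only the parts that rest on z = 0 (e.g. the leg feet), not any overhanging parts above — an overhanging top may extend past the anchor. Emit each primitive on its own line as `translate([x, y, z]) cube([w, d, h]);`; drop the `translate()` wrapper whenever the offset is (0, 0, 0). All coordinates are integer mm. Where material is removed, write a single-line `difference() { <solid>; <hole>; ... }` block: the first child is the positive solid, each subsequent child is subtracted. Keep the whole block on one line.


difference() { translate([148, 312, 0]) cube([3910, 142, 2440]); translate([1452, 312, 0]) cube([812, 142, 1980]); }
translate([148, 6010, 0]) cube([3910, 142, 2440]);
translate([148, 454, 0]) cube([142, 5556, 2440]);
translate([3916, 454, 0]) cube([142, 5556, 2440]);


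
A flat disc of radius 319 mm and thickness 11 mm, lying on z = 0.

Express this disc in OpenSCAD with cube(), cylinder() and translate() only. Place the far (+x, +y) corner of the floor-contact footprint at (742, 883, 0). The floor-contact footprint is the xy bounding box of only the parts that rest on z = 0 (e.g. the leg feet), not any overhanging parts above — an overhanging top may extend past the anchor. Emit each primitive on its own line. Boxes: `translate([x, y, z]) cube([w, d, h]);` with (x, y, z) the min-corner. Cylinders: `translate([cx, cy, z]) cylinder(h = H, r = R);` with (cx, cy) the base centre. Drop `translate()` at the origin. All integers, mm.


translate([423, 564, 0]) cylinder(h = 11, r = 319);


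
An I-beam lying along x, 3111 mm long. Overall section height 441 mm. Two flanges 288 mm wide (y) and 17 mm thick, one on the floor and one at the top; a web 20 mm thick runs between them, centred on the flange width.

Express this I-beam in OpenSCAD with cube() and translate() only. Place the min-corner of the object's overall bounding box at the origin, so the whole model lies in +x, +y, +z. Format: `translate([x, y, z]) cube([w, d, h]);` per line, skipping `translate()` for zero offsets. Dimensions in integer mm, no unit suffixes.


cube([3111, 288, 17]);
translate([0, 134, 17]) cube([3111, 20, 407]);
translate([0, 0, 424]) cube([3111, 288, 17]);


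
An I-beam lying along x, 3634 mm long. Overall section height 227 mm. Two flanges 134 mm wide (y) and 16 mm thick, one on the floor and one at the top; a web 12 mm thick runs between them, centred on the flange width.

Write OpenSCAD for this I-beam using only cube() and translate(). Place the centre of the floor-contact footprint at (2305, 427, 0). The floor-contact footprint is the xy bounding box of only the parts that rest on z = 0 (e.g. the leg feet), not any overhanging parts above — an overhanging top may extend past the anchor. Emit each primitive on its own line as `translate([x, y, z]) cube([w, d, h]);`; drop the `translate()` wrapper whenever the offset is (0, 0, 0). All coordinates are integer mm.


translate([488, 360, 0]) cube([3634, 134, 16]);
translate([488, 421, 16]) cube([3634, 12, 195]);
translate([488, 360, 211]) cube([3634, 134, 16]);


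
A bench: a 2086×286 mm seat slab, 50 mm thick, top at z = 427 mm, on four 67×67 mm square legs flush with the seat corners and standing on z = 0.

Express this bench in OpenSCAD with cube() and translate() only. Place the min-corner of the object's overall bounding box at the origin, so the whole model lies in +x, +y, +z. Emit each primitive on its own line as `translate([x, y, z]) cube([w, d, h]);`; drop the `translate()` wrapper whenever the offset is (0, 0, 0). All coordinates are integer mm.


translate([0, 0, 377]) cube([2086, 286, 50]);
cube([67, 67, 377]);
translate([0, 219, 0]) cube([67, 67, 377]);
translate([2019, 0, 0]) cube([67, 67, 377]);
translate([2019, 219, 0]) cube([67, 67, 377]);


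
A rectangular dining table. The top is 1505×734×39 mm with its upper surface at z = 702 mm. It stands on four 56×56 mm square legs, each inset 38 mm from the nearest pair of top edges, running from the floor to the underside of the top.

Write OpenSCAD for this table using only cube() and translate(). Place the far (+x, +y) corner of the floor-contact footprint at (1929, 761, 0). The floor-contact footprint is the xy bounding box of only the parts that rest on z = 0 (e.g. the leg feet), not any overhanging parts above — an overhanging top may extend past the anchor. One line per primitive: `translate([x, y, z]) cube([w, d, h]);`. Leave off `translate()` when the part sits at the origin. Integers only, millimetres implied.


translate([462, 65, 663]) cube([1505, 734, 39]);
translate([500, 103, 0]) cube([56, 56, 663]);
translate([1873, 103, 0]) cube([56, 56, 663]);
translate([500, 705, 0]) cube([56, 56, 663]);
translate([1873, 705, 0]) cube([56, 56, 663]);


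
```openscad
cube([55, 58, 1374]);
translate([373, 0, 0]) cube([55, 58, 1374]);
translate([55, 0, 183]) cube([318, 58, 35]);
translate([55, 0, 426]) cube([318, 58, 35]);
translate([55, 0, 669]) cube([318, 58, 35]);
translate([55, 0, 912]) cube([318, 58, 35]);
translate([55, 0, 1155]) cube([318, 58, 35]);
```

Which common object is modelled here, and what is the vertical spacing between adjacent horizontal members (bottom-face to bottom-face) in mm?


A ladder. The rung spacing is 243 mm.

Two tall 55×58 posts with 5 short bars between them — a ladder. Adjacent rungs sit at z = 183 and z = 426, so the spacing is 426 − 183 = 243 mm.


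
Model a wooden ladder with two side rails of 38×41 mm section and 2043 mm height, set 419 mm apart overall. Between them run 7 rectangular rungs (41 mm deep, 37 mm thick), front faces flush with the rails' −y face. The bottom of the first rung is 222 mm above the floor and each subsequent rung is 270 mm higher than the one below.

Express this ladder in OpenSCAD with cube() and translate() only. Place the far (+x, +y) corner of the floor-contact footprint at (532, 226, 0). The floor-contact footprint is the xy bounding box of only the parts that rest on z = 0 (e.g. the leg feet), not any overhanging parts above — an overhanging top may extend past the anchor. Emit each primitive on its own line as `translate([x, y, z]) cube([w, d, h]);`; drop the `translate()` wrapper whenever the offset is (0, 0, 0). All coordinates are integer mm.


translate([113, 185, 0]) cube([38, 41, 2043]);
translate([494, 185, 0]) cube([38, 41, 2043]);
translate([151, 185, 222]) cube([343, 41, 37]);
translate([151, 185, 492]) cube([343, 41, 37]);
translate([151, 185, 762]) cube([343, 41, 37]);
translate([151, 185, 1032]) cube([343, 41, 37]);
translate([151, 185, 1302]) cube([343, 41, 37]);
translate([151, 185, 1572]) cube([343, 41, 37]);
translate([151, 185, 1842]) cube([343, 41, 37]);


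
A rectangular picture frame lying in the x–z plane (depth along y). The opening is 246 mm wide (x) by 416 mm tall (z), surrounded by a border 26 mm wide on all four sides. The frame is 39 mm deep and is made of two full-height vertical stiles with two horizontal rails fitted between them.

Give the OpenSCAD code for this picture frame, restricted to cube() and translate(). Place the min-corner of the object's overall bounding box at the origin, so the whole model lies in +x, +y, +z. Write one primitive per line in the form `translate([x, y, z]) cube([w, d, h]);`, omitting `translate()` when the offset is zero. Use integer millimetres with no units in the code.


cube([26, 39, 468]);
translate([272, 0, 0]) cube([26, 39, 468]);
translate([26, 0, 0]) cube([246, 39, 26]);
translate([26, 0, 442]) cube([246, 39, 26]);


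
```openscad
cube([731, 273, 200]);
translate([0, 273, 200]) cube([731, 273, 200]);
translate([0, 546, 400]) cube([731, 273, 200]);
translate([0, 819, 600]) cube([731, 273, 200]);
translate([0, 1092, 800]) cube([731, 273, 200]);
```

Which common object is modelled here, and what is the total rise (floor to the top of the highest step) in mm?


A staircase. The total rise is 1000 mm.

5 identical blocks, each offset up and back from the previous — a staircase. Each step is 200 mm tall and there are 5 of them, so the total rise is 5 × 200 = 1000 mm.


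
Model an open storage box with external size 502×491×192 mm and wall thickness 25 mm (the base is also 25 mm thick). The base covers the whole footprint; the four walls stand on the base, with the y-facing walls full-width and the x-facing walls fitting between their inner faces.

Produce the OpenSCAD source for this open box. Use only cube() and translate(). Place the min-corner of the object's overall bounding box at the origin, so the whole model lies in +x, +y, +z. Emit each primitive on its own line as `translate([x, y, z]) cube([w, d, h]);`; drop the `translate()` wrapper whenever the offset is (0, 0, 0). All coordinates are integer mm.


cube([502, 491, 25]);
translate([0, 0, 25]) cube([502, 25, 167]);
translate([0, 466, 25]) cube([502, 25, 167]);
translate([0, 25, 25]) cube([25, 441, 167]);
translate([477, 25, 25]) cube([25, 441, 167]);


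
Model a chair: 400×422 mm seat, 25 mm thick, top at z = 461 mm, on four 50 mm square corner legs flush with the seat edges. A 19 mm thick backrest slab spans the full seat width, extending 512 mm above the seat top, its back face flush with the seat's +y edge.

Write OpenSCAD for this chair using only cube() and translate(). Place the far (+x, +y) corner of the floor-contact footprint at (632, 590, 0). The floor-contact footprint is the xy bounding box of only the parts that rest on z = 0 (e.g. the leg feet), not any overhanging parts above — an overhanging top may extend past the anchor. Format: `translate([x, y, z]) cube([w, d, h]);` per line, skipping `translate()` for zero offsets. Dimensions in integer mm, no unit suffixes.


translate([232, 168, 436]) cube([400, 422, 25]);
translate([232, 168, 0]) cube([50, 50, 436]);
translate([582, 168, 0]) cube([50, 50, 436]);
translate([232, 540, 0]) cube([50, 50, 436]);
translate([582, 540, 0]) cube([50, 50, 436]);
translate([232, 571, 461]) cube([400, 19, 512]);


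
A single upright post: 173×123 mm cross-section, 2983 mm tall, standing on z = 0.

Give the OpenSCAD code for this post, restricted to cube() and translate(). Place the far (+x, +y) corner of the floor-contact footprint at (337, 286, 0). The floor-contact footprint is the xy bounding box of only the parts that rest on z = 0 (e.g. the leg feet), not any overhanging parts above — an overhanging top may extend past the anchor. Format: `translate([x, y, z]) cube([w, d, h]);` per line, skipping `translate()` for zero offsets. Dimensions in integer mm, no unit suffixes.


translate([164, 163, 0]) cube([173, 123, 2983]);


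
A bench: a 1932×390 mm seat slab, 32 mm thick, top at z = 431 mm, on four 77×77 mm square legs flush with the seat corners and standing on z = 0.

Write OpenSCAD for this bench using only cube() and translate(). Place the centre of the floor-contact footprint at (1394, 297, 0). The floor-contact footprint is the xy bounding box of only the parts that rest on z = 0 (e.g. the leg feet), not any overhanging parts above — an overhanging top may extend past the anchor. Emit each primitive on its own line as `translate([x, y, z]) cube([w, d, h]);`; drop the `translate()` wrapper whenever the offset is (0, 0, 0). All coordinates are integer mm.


// leg_h = 431 − 32 = 399
translate([428, 102, 399]) cube([1932, 390, 32]);
translate([428, 102, 0]) cube([77, 77, 399]);
translate([428, 415, 0]) cube([77, 77, 399]);
translate([2283, 102, 0]) cube([77, 77, 399]);
translate([2283, 415, 0]) cube([77, 77, 399]);


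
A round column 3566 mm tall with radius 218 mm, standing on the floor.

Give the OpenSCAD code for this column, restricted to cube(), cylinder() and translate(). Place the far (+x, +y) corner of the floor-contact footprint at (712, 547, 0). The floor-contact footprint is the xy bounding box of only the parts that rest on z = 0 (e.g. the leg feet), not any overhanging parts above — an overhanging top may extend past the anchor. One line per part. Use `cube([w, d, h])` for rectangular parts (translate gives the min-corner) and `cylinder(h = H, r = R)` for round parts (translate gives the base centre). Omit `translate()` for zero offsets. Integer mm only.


translate([494, 329, 0]) cylinder(h = 3566, r = 218);


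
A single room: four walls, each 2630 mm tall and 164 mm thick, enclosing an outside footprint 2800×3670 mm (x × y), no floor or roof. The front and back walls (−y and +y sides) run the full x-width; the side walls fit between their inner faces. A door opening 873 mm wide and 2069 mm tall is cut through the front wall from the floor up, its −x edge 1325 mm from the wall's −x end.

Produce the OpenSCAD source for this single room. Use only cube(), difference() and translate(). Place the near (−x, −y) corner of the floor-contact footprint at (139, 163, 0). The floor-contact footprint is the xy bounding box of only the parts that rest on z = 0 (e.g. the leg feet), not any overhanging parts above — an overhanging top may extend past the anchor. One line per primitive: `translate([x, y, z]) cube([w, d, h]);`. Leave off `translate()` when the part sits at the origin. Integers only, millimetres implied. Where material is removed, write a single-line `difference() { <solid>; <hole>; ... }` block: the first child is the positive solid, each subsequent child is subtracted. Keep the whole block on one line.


difference() { translate([139, 163, 0]) cube([2800, 164, 2630]); translate([1464, 163, 0]) cube([873, 164, 2069]); }
translate([139, 3669, 0]) cube([2800, 164, 2630]);
translate([139, 327, 0]) cube([164, 3342, 2630]);
translate([2775, 327, 0]) cube([164, 3342, 2630]);
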